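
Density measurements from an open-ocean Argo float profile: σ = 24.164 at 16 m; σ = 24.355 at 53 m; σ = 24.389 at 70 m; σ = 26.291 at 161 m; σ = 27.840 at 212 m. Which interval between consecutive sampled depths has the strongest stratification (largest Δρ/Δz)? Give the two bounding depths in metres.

161–212 m

Compute the density gradient over each adjacent pair:
  16–53 m: Δρ/Δz = 0.191/37 = 5.2 × 10⁻³ kg m⁻⁴
  53–70 m: Δρ/Δz = 0.034/17 = 2.0 × 10⁻³ kg m⁻⁴
  70–161 m: Δρ/Δz = 1.902/91 = 0.021 kg m⁻⁴
  161–212 m: Δρ/Δz = 1.549/51 = 0.030 kg m⁻⁴
The largest gradient is in the 161–212 m interval — the pycnocline.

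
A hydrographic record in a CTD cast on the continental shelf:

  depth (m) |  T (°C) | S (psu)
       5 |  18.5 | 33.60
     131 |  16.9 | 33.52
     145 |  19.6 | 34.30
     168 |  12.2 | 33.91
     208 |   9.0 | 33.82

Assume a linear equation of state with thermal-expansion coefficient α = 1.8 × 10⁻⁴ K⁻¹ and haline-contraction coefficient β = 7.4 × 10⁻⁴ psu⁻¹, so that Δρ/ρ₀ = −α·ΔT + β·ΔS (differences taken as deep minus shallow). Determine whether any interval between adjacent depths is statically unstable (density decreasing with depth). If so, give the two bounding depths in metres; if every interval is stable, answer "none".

Evaluate Δρ/ρ₀ = −αΔT + βΔS across each adjacent pair:
  5–131 m: −αΔT+βΔS = −(1.8 × 10⁻⁴)(-1.6)+(7.4 × 10⁻⁴)(-0.08) = 2.3 × 10⁻⁴ → stable
  131–145 m: −αΔT+βΔS = −(1.8 × 10⁻⁴)(+2.7)+(7.4 × 10⁻⁴)(+0.78) = 9.1 × 10⁻⁵ → stable
  145–168 m: −αΔT+βΔS = −(1.8 × 10⁻⁴)(-7.4)+(7.4 × 10⁻⁴)(-0.39) = 1.0 × 10⁻³ → stable
  168–208 m: −αΔT+βΔS = −(1.8 × 10⁻⁴)(-3.2)+(7.4 × 10⁻⁴)(-0.09) = 5.1 × 10⁻⁴ → stable
Every interval has Δρ > 0: the column is stably stratified throughout.

none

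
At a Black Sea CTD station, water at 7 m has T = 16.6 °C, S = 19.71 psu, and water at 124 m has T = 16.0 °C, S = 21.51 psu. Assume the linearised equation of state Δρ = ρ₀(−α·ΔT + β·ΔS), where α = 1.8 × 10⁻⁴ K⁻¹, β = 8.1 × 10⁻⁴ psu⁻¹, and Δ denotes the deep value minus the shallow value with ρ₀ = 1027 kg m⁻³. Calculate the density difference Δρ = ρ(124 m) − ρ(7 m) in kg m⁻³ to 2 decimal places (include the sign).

+1.61 kg m⁻³

ΔT = -0.6 K, ΔS = +1.80 psu (deep − shallow).
Δρ/ρ₀ = −(1.8 × 10⁻⁴)(-0.6) + (8.1 × 10⁻⁴)(+1.80) = 1.566 × 10⁻³.
Δρ = 1027 × (1.566 × 10⁻³) = +1.61 kg m⁻³.
Positive Δρ: denser below, stable.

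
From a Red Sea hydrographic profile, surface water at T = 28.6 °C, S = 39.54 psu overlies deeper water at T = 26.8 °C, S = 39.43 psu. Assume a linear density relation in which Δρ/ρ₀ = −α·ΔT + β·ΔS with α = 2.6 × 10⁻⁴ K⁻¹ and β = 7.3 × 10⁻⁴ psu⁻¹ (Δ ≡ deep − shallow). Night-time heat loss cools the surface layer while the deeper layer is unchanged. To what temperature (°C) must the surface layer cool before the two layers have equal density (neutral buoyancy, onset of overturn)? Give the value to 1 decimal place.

Neutral buoyancy requires Δρ = 0, i.e. −α(T_deep − T_surf′) + β(S_deep − S_surf) = 0.
T_surf′ = T_deep − (β/α)·ΔS = 26.8 − (7.3 × 10⁻⁴/2.6 × 10⁻⁴)·(-0.11) = 27.109 °C.
Cooling required: 28.6 − (27.109) = 1.491 °C.

27.1 °C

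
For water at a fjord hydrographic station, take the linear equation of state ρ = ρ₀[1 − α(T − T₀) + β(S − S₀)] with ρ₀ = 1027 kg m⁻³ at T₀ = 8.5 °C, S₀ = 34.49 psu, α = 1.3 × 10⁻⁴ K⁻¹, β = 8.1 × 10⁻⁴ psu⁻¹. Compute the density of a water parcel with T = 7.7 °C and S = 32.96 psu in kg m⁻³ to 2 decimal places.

T − T₀ = -0.8 K, S − S₀ = -1.53 psu.
Bracket = 1 − α·(-0.8) + β·(-1.53) = 1 + (-1.1353 × 10⁻³) = 0.9988647.
ρ = 1027 × 0.9988647 = 1025.83 kg m⁻³.

1025.83 kg m⁻³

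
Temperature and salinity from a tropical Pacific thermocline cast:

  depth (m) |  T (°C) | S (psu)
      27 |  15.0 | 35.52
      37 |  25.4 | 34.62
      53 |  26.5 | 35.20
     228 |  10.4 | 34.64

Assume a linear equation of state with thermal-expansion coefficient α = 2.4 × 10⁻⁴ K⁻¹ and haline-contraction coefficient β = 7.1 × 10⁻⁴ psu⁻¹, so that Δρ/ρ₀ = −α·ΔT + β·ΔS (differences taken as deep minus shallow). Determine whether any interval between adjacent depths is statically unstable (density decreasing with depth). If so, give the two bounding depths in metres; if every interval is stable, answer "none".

27–37 m

Evaluate Δρ/ρ₀ = −αΔT + βΔS across each adjacent pair:
  27–37 m: −αΔT+βΔS = −(2.4 × 10⁻⁴)(+10.4)+(7.1 × 10⁻⁴)(-0.90) = -3.1 × 10⁻³ → UNSTABLE
  37–53 m: −αΔT+βΔS = −(2.4 × 10⁻⁴)(+1.1)+(7.1 × 10⁻⁴)(+0.58) = 1.5 × 10⁻⁴ → stable
  53–228 m: −αΔT+βΔS = −(2.4 × 10⁻⁴)(-16.1)+(7.1 × 10⁻⁴)(-0.56) = 3.5 × 10⁻³ → stable
The 27–37 m interval has Δρ < 0: lighter water underlies denser water.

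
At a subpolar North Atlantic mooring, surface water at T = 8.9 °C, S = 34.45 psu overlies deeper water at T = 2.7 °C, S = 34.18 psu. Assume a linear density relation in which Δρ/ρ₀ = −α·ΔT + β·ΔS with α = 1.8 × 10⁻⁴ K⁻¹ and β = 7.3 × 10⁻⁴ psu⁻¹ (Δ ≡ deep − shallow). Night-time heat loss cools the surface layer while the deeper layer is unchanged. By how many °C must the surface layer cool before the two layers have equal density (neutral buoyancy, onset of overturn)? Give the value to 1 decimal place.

5.1 °C

Neutral buoyancy requires Δρ = 0, i.e. −α(T_deep − T_surf′) + β(S_deep − S_surf) = 0.
T_surf′ = T_deep − (β/α)·ΔS = 2.7 − (7.3 × 10⁻⁴/1.8 × 10⁻⁴)·(-0.27) = 3.795 °C.
Cooling required: 8.9 − (3.795) = 5.105 °C.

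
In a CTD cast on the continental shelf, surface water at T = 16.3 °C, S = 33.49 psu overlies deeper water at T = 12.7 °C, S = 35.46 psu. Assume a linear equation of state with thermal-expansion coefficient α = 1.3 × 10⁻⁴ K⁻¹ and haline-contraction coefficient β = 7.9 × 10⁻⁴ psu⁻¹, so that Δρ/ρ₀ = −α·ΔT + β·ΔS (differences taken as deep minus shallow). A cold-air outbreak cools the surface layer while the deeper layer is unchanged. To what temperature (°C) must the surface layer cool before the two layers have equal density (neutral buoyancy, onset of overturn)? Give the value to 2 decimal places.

Neutral buoyancy requires Δρ = 0, i.e. −α(T_deep − T_surf′) + β(S_deep − S_surf) = 0.
T_surf′ = T_deep − (β/α)·ΔS = 12.7 − (7.9 × 10⁻⁴/1.3 × 10⁻⁴)·(+1.97) = 0.7285 °C.
Cooling required: 16.3 − (0.7285) = 15.5715 °C.

0.73 °C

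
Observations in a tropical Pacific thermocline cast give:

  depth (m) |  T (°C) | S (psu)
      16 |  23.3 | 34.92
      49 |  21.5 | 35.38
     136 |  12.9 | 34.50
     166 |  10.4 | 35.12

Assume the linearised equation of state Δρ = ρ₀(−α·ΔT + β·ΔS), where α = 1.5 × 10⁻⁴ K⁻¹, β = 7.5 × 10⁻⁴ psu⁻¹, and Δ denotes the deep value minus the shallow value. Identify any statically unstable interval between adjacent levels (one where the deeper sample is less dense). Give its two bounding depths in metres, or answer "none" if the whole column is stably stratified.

none

Evaluate Δρ/ρ₀ = −αΔT + βΔS across each adjacent pair:
  16–49 m: −αΔT+βΔS = −(1.5 × 10⁻⁴)(-1.8)+(7.5 × 10⁻⁴)(+0.46) = 6.2 × 10⁻⁴ → stable
  49–136 m: −αΔT+βΔS = −(1.5 × 10⁻⁴)(-8.6)+(7.5 × 10⁻⁴)(-0.88) = 6.3 × 10⁻⁴ → stable
  136–166 m: −αΔT+βΔS = −(1.5 × 10⁻⁴)(-2.5)+(7.5 × 10⁻⁴)(+0.62) = 8.4 × 10⁻⁴ → stable
Every interval has Δρ > 0: the column is stably stratified throughout.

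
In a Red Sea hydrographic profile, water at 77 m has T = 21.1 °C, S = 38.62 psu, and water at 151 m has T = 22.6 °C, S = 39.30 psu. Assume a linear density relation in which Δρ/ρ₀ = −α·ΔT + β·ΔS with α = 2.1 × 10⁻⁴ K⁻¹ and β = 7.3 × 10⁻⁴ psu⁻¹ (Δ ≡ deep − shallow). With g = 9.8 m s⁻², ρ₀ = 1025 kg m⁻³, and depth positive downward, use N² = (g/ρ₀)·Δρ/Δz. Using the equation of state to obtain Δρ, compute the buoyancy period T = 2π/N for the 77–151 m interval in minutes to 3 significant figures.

21.4 min

ΔT = +1.5 K, ΔS = +0.68 psu (deep − shallow).
Δρ/ρ₀ = −αΔT + βΔS = -3.15 × 10⁻⁴ + 4.964 × 10⁻⁴ = 1.814 × 10⁻⁴, so Δρ ≈ 0.1859 kg m⁻³.
N² = (g/ρ₀)·Δρ/Δz = g·(Δρ/ρ₀)/Δz = 9.8 × 1.814 × 10⁻⁴ / 74 = 2.4023 × 10⁻⁵ s⁻².
N = √(2.4023 × 10⁻⁵) = 4.9013 × 10⁻³ rad s⁻¹ → T = 2π/N = 1.2819 × 10³ s = 21.365 min ≈ 21.4 min.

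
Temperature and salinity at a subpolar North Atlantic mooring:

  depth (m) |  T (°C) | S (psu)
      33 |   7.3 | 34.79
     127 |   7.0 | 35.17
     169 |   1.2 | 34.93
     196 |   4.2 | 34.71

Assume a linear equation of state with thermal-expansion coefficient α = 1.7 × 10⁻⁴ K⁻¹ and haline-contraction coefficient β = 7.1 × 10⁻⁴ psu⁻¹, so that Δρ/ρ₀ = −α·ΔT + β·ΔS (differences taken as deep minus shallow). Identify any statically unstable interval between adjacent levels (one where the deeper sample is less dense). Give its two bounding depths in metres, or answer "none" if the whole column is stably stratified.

Evaluate Δρ/ρ₀ = −αΔT + βΔS across each adjacent pair:
  33–127 m: −αΔT+βΔS = −(1.7 × 10⁻⁴)(-0.3)+(7.1 × 10⁻⁴)(+0.38) = 3.2 × 10⁻⁴ → stable
  127–169 m: −αΔT+βΔS = −(1.7 × 10⁻⁴)(-5.8)+(7.1 × 10⁻⁴)(-0.24) = 8.2 × 10⁻⁴ → stable
  169–196 m: −αΔT+βΔS = −(1.7 × 10⁻⁴)(+3.0)+(7.1 × 10⁻⁴)(-0.22) = -6.7 × 10⁻⁴ → UNSTABLE
The 169–196 m interval has Δρ < 0: lighter water underlies denser water.

169–196 m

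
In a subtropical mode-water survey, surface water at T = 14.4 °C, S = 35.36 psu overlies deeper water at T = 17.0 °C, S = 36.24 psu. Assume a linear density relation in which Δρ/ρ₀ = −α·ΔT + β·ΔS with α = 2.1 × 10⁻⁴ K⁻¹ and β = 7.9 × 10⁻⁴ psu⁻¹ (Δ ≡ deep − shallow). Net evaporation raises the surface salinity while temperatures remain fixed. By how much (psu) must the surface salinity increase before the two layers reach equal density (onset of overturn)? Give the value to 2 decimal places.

0.19 psu

Neutral buoyancy requires −α(T_deep − T_surf) + β(S_deep − S_surf′) = 0.
S_surf′ = S_deep − (α/β)·ΔT = 36.24 − (2.1 × 10⁻⁴/7.9 × 10⁻⁴)·(+2.6) = 35.5489 psu.
Increase required: 35.5489 − 35.36 = 0.1889 psu.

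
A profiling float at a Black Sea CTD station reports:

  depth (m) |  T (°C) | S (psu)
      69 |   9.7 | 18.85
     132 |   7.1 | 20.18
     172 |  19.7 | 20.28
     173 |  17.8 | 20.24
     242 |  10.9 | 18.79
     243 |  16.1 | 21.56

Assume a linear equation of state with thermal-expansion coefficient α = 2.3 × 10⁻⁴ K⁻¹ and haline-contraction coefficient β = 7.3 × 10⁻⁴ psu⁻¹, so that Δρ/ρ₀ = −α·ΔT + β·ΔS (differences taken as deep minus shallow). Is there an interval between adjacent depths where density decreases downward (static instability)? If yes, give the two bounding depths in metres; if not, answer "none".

132–172 m

Evaluate Δρ/ρ₀ = −αΔT + βΔS across each adjacent pair:
  69–132 m: −αΔT+βΔS = −(2.3 × 10⁻⁴)(-2.6)+(7.3 × 10⁻⁴)(+1.33) = 1.6 × 10⁻³ → stable
  132–172 m: −αΔT+βΔS = −(2.3 × 10⁻⁴)(+12.6)+(7.3 × 10⁻⁴)(+0.10) = -2.8 × 10⁻³ → UNSTABLE
  172–173 m: −αΔT+βΔS = −(2.3 × 10⁻⁴)(-1.9)+(7.3 × 10⁻⁴)(-0.04) = 4.1 × 10⁻⁴ → stable
  173–242 m: −αΔT+βΔS = −(2.3 × 10⁻⁴)(-6.9)+(7.3 × 10⁻⁴)(-1.45) = 5.3 × 10⁻⁴ → stable
  242–243 m: −αΔT+βΔS = −(2.3 × 10⁻⁴)(+5.2)+(7.3 × 10⁻⁴)(+2.77) = 8.3 × 10⁻⁴ → stable
The 132–172 m interval has Δρ < 0: lighter water underlies denser water.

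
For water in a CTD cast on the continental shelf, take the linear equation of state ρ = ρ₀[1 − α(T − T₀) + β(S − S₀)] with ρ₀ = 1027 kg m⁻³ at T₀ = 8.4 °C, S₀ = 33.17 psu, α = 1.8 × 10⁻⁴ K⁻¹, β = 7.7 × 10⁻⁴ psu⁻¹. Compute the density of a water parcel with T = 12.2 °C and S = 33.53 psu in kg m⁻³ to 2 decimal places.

T − T₀ = +3.8 K, S − S₀ = +0.36 psu.
Bracket = 1 − α·(+3.8) + β·(+0.36) = 1 + (-4.068 × 10⁻⁴) = 0.9995932.
ρ = 1027 × 0.9995932 = 1026.58 kg m⁻³.

1026.58 kg m⁻³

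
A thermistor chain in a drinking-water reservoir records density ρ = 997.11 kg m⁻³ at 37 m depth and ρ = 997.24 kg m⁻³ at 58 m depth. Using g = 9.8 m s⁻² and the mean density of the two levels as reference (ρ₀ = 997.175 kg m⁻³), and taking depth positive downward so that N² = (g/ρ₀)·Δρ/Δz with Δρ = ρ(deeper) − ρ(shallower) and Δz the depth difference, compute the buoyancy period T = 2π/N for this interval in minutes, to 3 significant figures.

13.4 min

Δρ = 997.24 − 997.11 = 0.13 kg m⁻³ over Δz = 58 − 37 = 21 m.
N² = (9.8/997.175) × (0.13/21) = 6.0839 × 10⁻⁵ s⁻².
N = √(6.0839 × 10⁻⁵) = 7.7999 × 10⁻³ rad s⁻¹, so T = 2π/N = 805.55 s = 13.426 min ≈ 13.4 min.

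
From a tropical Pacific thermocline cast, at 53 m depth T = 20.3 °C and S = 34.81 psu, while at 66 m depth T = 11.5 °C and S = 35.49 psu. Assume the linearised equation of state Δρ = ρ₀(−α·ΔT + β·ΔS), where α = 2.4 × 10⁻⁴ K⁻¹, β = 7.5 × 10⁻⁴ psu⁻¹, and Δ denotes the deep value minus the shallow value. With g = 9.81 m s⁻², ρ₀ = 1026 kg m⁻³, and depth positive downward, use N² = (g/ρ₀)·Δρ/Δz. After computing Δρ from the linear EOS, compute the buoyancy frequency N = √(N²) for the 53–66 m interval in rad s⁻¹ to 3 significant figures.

0.0445 rad s⁻¹

ΔT = -8.8 K, ΔS = +0.68 psu (deep − shallow).
Δρ/ρ₀ = −αΔT + βΔS = 2.112 × 10⁻³ + 5.10 × 10⁻⁴ = 2.622 × 10⁻³, so Δρ ≈ 2.690 kg m⁻³.
N² = (g/ρ₀)·Δρ/Δz = g·(Δρ/ρ₀)/Δz = 9.81 × 2.622 × 10⁻³ / 13 = 1.9786 × 10⁻³ s⁻².
N = √(1.9786 × 10⁻³) = 0.044481 rad s⁻¹ ≈ 0.0445 rad s⁻¹.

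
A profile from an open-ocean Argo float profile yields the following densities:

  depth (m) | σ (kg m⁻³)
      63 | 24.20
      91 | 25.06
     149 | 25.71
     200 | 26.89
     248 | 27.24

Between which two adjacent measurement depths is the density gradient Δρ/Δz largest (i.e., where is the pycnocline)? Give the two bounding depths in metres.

63–91 m

Compute the density gradient over each adjacent pair:
  63–91 m: Δρ/Δz = 0.86/28 = 0.031 kg m⁻⁴
  91–149 m: Δρ/Δz = 0.65/58 = 0.011 kg m⁻⁴
  149–200 m: Δρ/Δz = 1.18/51 = 0.023 kg m⁻⁴
  200–248 m: Δρ/Δz = 0.35/48 = 7.3 × 10⁻³ kg m⁻⁴
The largest gradient is in the 63–91 m interval — the pycnocline.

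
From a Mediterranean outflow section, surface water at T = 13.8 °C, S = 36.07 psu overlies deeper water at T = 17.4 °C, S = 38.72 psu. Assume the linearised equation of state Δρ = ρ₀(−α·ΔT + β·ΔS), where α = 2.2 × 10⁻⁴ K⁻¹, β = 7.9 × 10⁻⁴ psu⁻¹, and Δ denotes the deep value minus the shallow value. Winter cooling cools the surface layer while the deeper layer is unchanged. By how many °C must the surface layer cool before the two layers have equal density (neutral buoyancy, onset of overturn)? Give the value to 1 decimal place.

Neutral buoyancy requires Δρ = 0, i.e. −α(T_deep − T_surf′) + β(S_deep − S_surf) = 0.
T_surf′ = T_deep − (β/α)·ΔS = 17.4 − (7.9 × 10⁻⁴/2.2 × 10⁻⁴)·(+2.65) = 7.884 °C.
Cooling required: 13.8 − (7.884) = 5.916 °C.

5.9 °C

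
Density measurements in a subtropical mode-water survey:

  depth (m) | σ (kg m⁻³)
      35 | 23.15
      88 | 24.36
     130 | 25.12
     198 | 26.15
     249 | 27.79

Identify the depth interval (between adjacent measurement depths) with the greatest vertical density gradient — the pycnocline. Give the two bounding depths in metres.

198–249 m

Compute the density gradient over each adjacent pair:
  35–88 m: Δρ/Δz = 1.21/53 = 0.023 kg m⁻⁴
  88–130 m: Δρ/Δz = 0.76/42 = 0.018 kg m⁻⁴
  130–198 m: Δρ/Δz = 1.03/68 = 0.015 kg m⁻⁴
  198–249 m: Δρ/Δz = 1.64/51 = 0.032 kg m⁻⁴
The largest gradient is in the 198–249 m interval — the pycnocline.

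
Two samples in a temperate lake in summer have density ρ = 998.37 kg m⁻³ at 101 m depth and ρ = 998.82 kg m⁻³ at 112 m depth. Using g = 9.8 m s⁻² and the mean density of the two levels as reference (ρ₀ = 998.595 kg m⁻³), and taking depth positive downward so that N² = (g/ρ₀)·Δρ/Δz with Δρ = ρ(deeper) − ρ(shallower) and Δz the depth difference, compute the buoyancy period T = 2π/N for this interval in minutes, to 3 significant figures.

5.23 min

Δρ = 998.82 − 998.37 = 0.45 kg m⁻³ over Δz = 112 − 101 = 11 m.
N² = (9.8/998.595) × (0.45/11) = 4.0147 × 10⁻⁴ s⁻².
N = √(4.0147 × 10⁻⁴) = 0.020037 rad s⁻¹, so T = 2π/N = 313.58 s = 5.2263 min ≈ 5.23 min.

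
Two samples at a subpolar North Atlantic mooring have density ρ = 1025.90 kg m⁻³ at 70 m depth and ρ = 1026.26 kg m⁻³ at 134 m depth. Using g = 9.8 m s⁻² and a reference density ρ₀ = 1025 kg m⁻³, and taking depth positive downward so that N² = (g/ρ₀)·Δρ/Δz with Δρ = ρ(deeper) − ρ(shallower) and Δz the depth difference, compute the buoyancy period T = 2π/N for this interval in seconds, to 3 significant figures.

857 s

Δρ = 1026.26 − 1025.90 = 0.36 kg m⁻³ over Δz = 134 − 70 = 64 m.
N² = (9.8/1025) × (0.36/64) = 5.3780 × 10⁻⁵ s⁻².
N = √(5.3780 × 10⁻⁵) = 7.3335 × 10⁻³ rad s⁻¹, so T = 2π/N = 856.78 s ≈ 857 s.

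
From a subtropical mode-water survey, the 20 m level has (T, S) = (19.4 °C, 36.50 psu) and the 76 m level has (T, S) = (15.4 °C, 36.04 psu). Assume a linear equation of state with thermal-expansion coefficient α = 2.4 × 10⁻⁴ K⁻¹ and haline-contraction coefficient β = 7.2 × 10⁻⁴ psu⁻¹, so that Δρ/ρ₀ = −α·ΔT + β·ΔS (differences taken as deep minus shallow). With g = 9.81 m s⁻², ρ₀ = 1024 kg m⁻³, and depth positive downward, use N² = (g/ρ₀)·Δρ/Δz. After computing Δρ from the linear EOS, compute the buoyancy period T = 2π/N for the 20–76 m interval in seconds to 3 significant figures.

ΔT = -4.0 K, ΔS = -0.46 psu (deep − shallow).
Δρ/ρ₀ = −αΔT + βΔS = 9.60 × 10⁻⁴ − 3.312 × 10⁻⁴ = 6.288 × 10⁻⁴, so Δρ ≈ 0.6439 kg m⁻³.
N² = (g/ρ₀)·Δρ/Δz = g·(Δρ/ρ₀)/Δz = 9.81 × 6.288 × 10⁻⁴ / 56 = 1.1015 × 10⁻⁴ s⁻².
N = √(1.1015 × 10⁻⁴) = 0.010495 rad s⁻¹ → T = 2π/N = 598.68 s ≈ 599 s.

599 s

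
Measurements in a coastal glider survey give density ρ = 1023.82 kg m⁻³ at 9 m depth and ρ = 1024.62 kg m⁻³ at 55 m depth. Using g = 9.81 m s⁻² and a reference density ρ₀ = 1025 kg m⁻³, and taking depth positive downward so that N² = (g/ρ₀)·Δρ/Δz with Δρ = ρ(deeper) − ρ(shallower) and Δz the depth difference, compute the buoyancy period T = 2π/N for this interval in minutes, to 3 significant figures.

8.12 min

Δρ = 1024.62 − 1023.82 = 0.80 kg m⁻³ over Δz = 55 − 9 = 46 m.
N² = (9.81/1025) × (0.80/46) = 1.6645 × 10⁻⁴ s⁻².
N = √(1.6645 × 10⁻⁴) = 0.012902 rad s⁻¹, so T = 2π/N = 486.99 s = 8.1165 min ≈ 8.12 min.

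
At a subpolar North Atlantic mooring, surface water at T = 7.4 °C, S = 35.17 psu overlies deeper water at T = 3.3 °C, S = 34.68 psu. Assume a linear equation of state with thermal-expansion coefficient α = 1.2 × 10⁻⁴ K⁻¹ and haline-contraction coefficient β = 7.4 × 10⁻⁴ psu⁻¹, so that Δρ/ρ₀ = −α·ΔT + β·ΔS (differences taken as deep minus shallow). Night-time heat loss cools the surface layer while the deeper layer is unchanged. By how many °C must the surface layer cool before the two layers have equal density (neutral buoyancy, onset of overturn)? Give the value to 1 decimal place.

1.1 °C

Neutral buoyancy requires Δρ = 0, i.e. −α(T_deep − T_surf′) + β(S_deep − S_surf) = 0.
T_surf′ = T_deep − (β/α)·ΔS = 3.3 − (7.4 × 10⁻⁴/1.2 × 10⁻⁴)·(-0.49) = 6.322 °C.
Cooling required: 7.4 − (6.322) = 1.078 °C.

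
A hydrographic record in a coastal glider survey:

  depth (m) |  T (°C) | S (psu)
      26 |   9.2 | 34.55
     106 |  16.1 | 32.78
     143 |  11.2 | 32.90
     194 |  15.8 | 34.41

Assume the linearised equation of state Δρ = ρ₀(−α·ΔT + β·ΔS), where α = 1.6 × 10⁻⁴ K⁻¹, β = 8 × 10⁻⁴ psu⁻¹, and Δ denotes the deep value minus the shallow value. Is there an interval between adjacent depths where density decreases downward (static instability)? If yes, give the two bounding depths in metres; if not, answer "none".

Evaluate Δρ/ρ₀ = −αΔT + βΔS across each adjacent pair:
  26–106 m: −αΔT+βΔS = −(1.6 × 10⁻⁴)(+6.9)+(8 × 10⁻⁴)(-1.77) = -2.5 × 10⁻³ → UNSTABLE
  106–143 m: −αΔT+βΔS = −(1.6 × 10⁻⁴)(-4.9)+(8 × 10⁻⁴)(+0.12) = 8.8 × 10⁻⁴ → stable
  143–194 m: −αΔT+βΔS = −(1.6 × 10⁻⁴)(+4.6)+(8 × 10⁻⁴)(+1.51) = 4.7 × 10⁻⁴ → stable
The 26–106 m interval has Δρ < 0: lighter water underlies denser water.

26–106 m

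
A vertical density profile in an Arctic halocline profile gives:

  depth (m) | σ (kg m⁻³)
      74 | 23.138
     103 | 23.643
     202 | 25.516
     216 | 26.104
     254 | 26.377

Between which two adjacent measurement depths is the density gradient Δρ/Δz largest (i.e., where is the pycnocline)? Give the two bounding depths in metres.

Compute the density gradient over each adjacent pair:
  74–103 m: Δρ/Δz = 0.505/29 = 0.017 kg m⁻⁴
  103–202 m: Δρ/Δz = 1.873/99 = 0.019 kg m⁻⁴
  202–216 m: Δρ/Δz = 0.588/14 = 0.042 kg m⁻⁴
  216–254 m: Δρ/Δz = 0.273/38 = 7.2 × 10⁻³ kg m⁻⁴
The largest gradient is in the 202–216 m interval — the pycnocline.

202–216 m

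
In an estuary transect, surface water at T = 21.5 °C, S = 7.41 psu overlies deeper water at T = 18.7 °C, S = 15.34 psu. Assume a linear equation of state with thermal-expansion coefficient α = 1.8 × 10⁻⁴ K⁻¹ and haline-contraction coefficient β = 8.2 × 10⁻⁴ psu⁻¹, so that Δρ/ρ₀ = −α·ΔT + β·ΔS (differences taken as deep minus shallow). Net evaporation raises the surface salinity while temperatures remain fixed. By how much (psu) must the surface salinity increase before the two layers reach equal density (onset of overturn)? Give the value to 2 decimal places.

Neutral buoyancy requires −α(T_deep − T_surf) + β(S_deep − S_surf′) = 0.
S_surf′ = S_deep − (α/β)·ΔT = 15.34 − (1.8 × 10⁻⁴/8.2 × 10⁻⁴)·(-2.8) = 15.9546 psu.
Increase required: 15.9546 − 7.41 = 8.5446 psu.

8.54 psu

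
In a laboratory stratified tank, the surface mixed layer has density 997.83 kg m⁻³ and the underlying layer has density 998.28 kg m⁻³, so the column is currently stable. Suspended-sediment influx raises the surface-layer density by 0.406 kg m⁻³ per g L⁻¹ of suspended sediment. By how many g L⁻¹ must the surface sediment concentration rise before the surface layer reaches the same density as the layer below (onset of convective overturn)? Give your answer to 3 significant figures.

1.11 g L⁻¹

Density deficit of the surface layer: 998.28 − 997.83 = 0.45 kg m⁻³.
Required change = 0.45 / 0.406 = 1.11 g L⁻¹.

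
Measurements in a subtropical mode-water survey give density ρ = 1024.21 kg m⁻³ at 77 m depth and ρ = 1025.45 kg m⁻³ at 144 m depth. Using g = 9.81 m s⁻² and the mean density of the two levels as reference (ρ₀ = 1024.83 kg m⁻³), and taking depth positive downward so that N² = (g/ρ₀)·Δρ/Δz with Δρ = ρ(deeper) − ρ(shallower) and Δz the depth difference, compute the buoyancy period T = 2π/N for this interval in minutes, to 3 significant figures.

Δρ = 1025.45 − 1024.21 = 1.24 kg m⁻³ over Δz = 144 − 77 = 67 m.
N² = (9.81/1024.83) × (1.24/67) = 1.7716 × 10⁻⁴ s⁻².
N = √(1.7716 × 10⁻⁴) = 0.013310 rad s⁻¹, so T = 2π/N = 472.07 s = 7.8678 min ≈ 7.87 min.

7.87 min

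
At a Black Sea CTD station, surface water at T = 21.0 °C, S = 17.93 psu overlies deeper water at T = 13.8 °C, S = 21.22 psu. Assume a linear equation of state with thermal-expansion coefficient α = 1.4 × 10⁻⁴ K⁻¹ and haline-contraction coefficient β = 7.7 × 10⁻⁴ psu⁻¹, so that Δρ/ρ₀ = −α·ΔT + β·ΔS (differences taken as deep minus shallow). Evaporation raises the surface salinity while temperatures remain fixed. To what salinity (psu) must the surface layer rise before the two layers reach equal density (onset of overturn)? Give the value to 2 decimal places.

22.53 psu

Neutral buoyancy requires −α(T_deep − T_surf) + β(S_deep − S_surf′) = 0.
S_surf′ = S_deep − (α/β)·ΔT = 21.22 − (1.4 × 10⁻⁴/7.7 × 10⁻⁴)·(-7.2) = 22.5291 psu.
Increase required: 22.5291 − 17.93 = 4.5991 psu.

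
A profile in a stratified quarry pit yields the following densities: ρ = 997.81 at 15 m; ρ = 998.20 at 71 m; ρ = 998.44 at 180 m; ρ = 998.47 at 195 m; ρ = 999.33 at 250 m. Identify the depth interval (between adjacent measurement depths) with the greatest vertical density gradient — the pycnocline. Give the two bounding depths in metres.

Compute the density gradient over each adjacent pair:
  15–71 m: Δρ/Δz = 0.39/56 = 7.0 × 10⁻³ kg m⁻⁴
  71–180 m: Δρ/Δz = 0.24/109 = 2.2 × 10⁻³ kg m⁻⁴
  180–195 m: Δρ/Δz = 0.03/15 = 2.0 × 10⁻³ kg m⁻⁴
  195–250 m: Δρ/Δz = 0.86/55 = 0.016 kg m⁻⁴
The largest gradient is in the 195–250 m interval — the pycnocline.

195–250 m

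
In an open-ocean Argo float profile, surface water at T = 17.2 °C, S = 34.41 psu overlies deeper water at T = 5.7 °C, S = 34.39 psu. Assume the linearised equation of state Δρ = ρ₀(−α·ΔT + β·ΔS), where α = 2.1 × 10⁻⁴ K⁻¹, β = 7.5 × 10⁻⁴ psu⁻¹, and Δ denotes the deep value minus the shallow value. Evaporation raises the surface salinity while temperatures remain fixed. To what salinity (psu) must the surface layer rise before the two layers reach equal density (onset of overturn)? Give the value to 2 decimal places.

37.61 psu

Neutral buoyancy requires −α(T_deep − T_surf) + β(S_deep − S_surf′) = 0.
S_surf′ = S_deep − (α/β)·ΔT = 34.39 − (2.1 × 10⁻⁴/7.5 × 10⁻⁴)·(-11.5) = 37.6100 psu.
Increase required: 37.6100 − 34.41 = 3.2000 psu.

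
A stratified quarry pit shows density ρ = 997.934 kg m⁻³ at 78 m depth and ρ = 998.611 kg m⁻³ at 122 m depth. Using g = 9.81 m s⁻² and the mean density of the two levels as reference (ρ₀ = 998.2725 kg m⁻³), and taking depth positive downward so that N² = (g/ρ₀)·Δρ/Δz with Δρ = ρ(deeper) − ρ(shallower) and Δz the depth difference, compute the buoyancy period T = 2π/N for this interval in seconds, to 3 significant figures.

511 s

Δρ = 998.611 − 997.934 = 0.677 kg m⁻³ over Δz = 122 − 78 = 44 m.
N² = (9.81/998.2725) × (0.677/44) = 1.5120 × 10⁻⁴ s⁻².
N = √(1.5120 × 10⁻⁴) = 0.012296 rad s⁻¹, so T = 2π/N = 510.99 s ≈ 511 s.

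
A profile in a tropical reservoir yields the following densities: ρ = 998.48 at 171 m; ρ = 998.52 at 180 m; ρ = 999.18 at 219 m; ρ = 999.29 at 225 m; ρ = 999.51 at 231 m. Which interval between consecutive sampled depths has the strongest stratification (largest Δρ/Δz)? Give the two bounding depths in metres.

Compute the density gradient over each adjacent pair:
  171–180 m: Δρ/Δz = 0.04/9 = 4.4 × 10⁻³ kg m⁻⁴
  180–219 m: Δρ/Δz = 0.66/39 = 0.017 kg m⁻⁴
  219–225 m: Δρ/Δz = 0.11/6 = 0.018 kg m⁻⁴
  225–231 m: Δρ/Δz = 0.22/6 = 0.037 kg m⁻⁴
The largest gradient is in the 225–231 m interval — the pycnocline.

225–231 m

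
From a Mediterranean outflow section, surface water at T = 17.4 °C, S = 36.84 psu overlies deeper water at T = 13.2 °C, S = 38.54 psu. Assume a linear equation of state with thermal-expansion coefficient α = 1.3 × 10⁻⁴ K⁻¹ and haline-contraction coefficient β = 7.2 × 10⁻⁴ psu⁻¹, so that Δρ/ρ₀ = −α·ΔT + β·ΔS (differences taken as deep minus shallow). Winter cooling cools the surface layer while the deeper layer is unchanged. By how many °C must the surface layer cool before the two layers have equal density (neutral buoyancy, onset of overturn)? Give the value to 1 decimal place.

13.6 °C

Neutral buoyancy requires Δρ = 0, i.e. −α(T_deep − T_surf′) + β(S_deep − S_surf) = 0.
T_surf′ = T_deep − (β/α)·ΔS = 13.2 − (7.2 × 10⁻⁴/1.3 × 10⁻⁴)·(+1.70) = 3.785 °C.
Cooling required: 17.4 − (3.785) = 13.615 °C.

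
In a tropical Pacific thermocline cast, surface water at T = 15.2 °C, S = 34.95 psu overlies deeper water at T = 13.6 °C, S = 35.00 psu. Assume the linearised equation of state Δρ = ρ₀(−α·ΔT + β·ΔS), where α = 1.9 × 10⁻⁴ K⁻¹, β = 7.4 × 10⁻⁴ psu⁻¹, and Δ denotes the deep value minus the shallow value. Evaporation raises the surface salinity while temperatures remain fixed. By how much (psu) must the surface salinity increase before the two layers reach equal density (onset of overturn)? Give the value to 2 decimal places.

0.46 psu

Neutral buoyancy requires −α(T_deep − T_surf) + β(S_deep − S_surf′) = 0.
S_surf′ = S_deep − (α/β)·ΔT = 35.00 − (1.9 × 10⁻⁴/7.4 × 10⁻⁴)·(-1.6) = 35.4108 psu.
Increase required: 35.4108 − 34.95 = 0.4608 psu.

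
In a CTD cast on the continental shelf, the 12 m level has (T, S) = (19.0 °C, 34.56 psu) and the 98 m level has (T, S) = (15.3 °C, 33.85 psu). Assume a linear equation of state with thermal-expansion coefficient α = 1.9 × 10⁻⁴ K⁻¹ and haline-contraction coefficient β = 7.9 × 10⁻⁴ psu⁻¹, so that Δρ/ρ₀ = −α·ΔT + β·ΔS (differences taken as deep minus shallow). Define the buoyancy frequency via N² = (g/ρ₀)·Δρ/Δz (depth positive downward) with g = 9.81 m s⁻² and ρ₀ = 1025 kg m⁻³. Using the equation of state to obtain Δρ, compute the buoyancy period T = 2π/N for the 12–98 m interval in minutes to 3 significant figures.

ΔT = -3.7 K, ΔS = -0.71 psu (deep − shallow).
Δρ/ρ₀ = −αΔT + βΔS = 7.03 × 10⁻⁴ − 5.609 × 10⁻⁴ = 1.421 × 10⁻⁴, so Δρ ≈ 0.1457 kg m⁻³.
N² = (g/ρ₀)·Δρ/Δz = g·(Δρ/ρ₀)/Δz = 9.81 × 1.421 × 10⁻⁴ / 86 = 1.6209 × 10⁻⁵ s⁻².
N = √(1.6209 × 10⁻⁵) = 4.0260 × 10⁻³ rad s⁻¹ → T = 2π/N = 1.5607 × 10³ s = 26.012 min ≈ 26.0 min.

26.0 min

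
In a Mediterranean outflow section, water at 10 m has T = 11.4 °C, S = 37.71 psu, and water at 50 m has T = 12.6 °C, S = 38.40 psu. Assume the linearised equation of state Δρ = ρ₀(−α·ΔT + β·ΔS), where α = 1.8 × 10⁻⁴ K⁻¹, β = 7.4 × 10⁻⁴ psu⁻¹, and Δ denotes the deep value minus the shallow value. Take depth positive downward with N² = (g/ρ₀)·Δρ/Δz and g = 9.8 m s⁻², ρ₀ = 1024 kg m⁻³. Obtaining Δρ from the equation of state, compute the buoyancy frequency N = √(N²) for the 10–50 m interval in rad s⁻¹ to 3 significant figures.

8.50 × 10⁻³ rad s⁻¹

ΔT = +1.2 K, ΔS = +0.69 psu (deep − shallow).
Δρ/ρ₀ = −αΔT + βΔS = -2.16 × 10⁻⁴ + 5.106 × 10⁻⁴ = 2.946 × 10⁻⁴, so Δρ ≈ 0.3017 kg m⁻³.
N² = (g/ρ₀)·Δρ/Δz = g·(Δρ/ρ₀)/Δz = 9.8 × 2.946 × 10⁻⁴ / 40 = 7.2177 × 10⁻⁵ s⁻².
N = √(7.2177 × 10⁻⁵) = 8.4957 × 10⁻³ rad s⁻¹ ≈ 8.50 × 10⁻³ rad s⁻¹.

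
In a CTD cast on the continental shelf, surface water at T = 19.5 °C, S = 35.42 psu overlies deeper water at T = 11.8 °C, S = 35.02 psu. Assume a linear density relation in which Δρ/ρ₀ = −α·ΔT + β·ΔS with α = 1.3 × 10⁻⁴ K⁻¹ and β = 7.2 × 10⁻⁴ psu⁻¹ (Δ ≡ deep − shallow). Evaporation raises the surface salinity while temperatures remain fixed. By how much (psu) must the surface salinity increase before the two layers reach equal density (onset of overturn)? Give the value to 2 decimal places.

0.99 psu

Neutral buoyancy requires −α(T_deep − T_surf) + β(S_deep − S_surf′) = 0.
S_surf′ = S_deep − (α/β)·ΔT = 35.02 − (1.3 × 10⁻⁴/7.2 × 10⁻⁴)·(-7.7) = 36.4103 psu.
Increase required: 36.4103 − 35.42 = 0.9903 psu.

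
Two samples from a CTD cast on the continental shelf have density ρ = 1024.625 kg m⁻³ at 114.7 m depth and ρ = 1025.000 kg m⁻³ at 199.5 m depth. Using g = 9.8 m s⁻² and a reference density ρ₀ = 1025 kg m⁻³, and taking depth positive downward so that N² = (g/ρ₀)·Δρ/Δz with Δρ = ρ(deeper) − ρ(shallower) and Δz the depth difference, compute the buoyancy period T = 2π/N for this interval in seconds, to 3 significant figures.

966 s

Δρ = 1025.000 − 1024.625 = 0.375 kg m⁻³ over Δz = 199.5 − 114.7 = 84.8 m.
N² = (9.8/1025) × (0.375/84.8) = 4.2280 × 10⁻⁵ s⁻².
N = √(4.2280 × 10⁻⁵) = 6.5023 × 10⁻³ rad s⁻¹, so T = 2π/N = 966.30 s ≈ 966 s.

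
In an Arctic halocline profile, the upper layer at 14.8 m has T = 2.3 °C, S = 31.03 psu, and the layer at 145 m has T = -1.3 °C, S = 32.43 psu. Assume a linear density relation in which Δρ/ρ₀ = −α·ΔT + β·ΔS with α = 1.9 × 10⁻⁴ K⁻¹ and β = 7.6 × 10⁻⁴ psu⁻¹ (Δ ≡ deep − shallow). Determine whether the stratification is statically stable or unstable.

stable

ΔT = -1.3 − 2.3 = -3.6 K and ΔS = 32.43 − 31.03 = +1.40 psu (deep − shallow).
−αΔT = 6.84 × 10⁻⁴; βΔS = 1.064 × 10⁻³; sum Δρ/ρ₀ = 1.748 × 10⁻³.
Δρ/ρ₀ > 0, so Δρ > 0: deeper water is denser → statically stable.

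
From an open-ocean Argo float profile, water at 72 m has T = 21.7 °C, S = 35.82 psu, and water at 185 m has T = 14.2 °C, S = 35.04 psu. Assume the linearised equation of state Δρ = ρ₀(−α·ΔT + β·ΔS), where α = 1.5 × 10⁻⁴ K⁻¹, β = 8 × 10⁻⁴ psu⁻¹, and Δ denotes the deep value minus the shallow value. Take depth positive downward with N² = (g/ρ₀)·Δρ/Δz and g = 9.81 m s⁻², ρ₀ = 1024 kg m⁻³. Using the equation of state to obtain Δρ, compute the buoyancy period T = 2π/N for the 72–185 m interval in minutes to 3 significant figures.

ΔT = -7.5 K, ΔS = -0.78 psu (deep − shallow).
Δρ/ρ₀ = −αΔT + βΔS = 1.125 × 10⁻³ − 6.24 × 10⁻⁴ = 5.01 × 10⁻⁴, so Δρ ≈ 0.5130 kg m⁻³.
N² = (g/ρ₀)·Δρ/Δz = g·(Δρ/ρ₀)/Δz = 9.81 × 5.01 × 10⁻⁴ / 113 = 4.3494 × 10⁻⁵ s⁻².
N = √(4.3494 × 10⁻⁵) = 6.5950 × 10⁻³ rad s⁻¹ → T = 2π/N = 952.72 s = 15.879 min ≈ 15.9 min.

15.9 min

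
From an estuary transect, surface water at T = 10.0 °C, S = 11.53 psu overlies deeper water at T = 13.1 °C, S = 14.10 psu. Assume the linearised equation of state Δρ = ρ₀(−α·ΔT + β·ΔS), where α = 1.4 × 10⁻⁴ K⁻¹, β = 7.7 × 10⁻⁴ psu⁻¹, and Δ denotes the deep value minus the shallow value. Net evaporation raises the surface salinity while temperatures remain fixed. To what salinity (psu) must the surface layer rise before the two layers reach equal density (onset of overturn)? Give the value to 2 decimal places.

13.54 psu

Neutral buoyancy requires −α(T_deep − T_surf) + β(S_deep − S_surf′) = 0.
S_surf′ = S_deep − (α/β)·ΔT = 14.10 − (1.4 × 10⁻⁴/7.7 × 10⁻⁴)·(+3.1) = 13.5364 psu.
Increase required: 13.5364 − 11.53 = 2.0064 psu.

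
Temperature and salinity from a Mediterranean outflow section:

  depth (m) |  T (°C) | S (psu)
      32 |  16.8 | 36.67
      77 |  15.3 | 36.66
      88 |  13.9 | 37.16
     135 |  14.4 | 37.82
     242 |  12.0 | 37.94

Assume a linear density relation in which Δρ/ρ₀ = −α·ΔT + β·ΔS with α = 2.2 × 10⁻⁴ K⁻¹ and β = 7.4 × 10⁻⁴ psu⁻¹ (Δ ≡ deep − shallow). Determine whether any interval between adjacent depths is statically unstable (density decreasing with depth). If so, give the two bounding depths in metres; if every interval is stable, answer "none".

Evaluate Δρ/ρ₀ = −αΔT + βΔS across each adjacent pair:
  32–77 m: −αΔT+βΔS = −(2.2 × 10⁻⁴)(-1.5)+(7.4 × 10⁻⁴)(-0.01) = 3.2 × 10⁻⁴ → stable
  77–88 m: −αΔT+βΔS = −(2.2 × 10⁻⁴)(-1.4)+(7.4 × 10⁻⁴)(+0.50) = 6.8 × 10⁻⁴ → stable
  88–135 m: −αΔT+βΔS = −(2.2 × 10⁻⁴)(+0.5)+(7.4 × 10⁻⁴)(+0.66) = 3.8 × 10⁻⁴ → stable
  135–242 m: −αΔT+βΔS = −(2.2 × 10⁻⁴)(-2.4)+(7.4 × 10⁻⁴)(+0.12) = 6.2 × 10⁻⁴ → stable
Every interval has Δρ > 0: the column is stably stratified throughout.

none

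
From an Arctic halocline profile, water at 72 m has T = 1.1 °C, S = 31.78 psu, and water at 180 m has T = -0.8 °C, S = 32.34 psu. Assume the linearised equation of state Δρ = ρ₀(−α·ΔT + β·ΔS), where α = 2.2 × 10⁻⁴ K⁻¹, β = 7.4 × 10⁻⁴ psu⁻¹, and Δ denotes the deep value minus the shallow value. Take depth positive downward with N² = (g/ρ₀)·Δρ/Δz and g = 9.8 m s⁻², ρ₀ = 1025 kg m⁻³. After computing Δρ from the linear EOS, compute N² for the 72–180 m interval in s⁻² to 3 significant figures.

7.55 × 10⁻⁵ s⁻²

ΔT = -1.9 K, ΔS = +0.56 psu (deep − shallow).
Δρ/ρ₀ = −αΔT + βΔS = 4.18 × 10⁻⁴ + 4.144 × 10⁻⁴ = 8.324 × 10⁻⁴, so Δρ ≈ 0.8532 kg m⁻³.
N² = (g/ρ₀)·Δρ/Δz = g·(Δρ/ρ₀)/Δz = 9.8 × 8.324 × 10⁻⁴ / 108 = 7.5533 × 10⁻⁵ s⁻² ≈ 7.55 × 10⁻⁵ s⁻².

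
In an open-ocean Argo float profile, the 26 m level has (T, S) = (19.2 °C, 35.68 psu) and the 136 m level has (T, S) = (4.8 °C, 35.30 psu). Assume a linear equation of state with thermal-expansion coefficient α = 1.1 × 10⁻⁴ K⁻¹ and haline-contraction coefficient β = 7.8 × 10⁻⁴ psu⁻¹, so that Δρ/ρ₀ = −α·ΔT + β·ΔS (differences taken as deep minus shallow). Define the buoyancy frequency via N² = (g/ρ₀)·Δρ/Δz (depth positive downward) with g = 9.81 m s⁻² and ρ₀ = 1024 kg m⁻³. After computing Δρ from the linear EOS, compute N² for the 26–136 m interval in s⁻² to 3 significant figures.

1.15 × 10⁻⁴ s⁻²

ΔT = -14.4 K, ΔS = -0.38 psu (deep − shallow).
Δρ/ρ₀ = −αΔT + βΔS = 1.584 × 10⁻³ − 2.964 × 10⁻⁴ = 1.2876 × 10⁻³, so Δρ ≈ 1.319 kg m⁻³.
N² = (g/ρ₀)·Δρ/Δz = g·(Δρ/ρ₀)/Δz = 9.81 × 1.2876 × 10⁻³ / 110 = 1.1483 × 10⁻⁴ s⁻² ≈ 1.15 × 10⁻⁴ s⁻².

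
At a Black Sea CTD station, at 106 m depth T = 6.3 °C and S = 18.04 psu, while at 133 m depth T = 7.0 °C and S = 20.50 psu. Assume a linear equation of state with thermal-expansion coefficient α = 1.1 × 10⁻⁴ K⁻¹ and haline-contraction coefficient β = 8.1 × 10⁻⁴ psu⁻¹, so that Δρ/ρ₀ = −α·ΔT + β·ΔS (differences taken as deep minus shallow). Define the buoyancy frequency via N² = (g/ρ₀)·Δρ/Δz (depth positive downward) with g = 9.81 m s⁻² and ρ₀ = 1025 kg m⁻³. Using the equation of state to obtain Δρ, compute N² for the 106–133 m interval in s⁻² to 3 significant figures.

ΔT = +0.7 K, ΔS = +2.46 psu (deep − shallow).
Δρ/ρ₀ = −αΔT + βΔS = -7.70 × 10⁻⁵ + 1.9926 × 10⁻³ = 1.9156 × 10⁻³, so Δρ ≈ 1.963 kg m⁻³.
N² = (g/ρ₀)·Δρ/Δz = g·(Δρ/ρ₀)/Δz = 9.81 × 1.9156 × 10⁻³ / 27 = 6.9600 × 10⁻⁴ s⁻² ≈ 6.96 × 10⁻⁴ s⁻².

6.96 × 10⁻⁴ s⁻²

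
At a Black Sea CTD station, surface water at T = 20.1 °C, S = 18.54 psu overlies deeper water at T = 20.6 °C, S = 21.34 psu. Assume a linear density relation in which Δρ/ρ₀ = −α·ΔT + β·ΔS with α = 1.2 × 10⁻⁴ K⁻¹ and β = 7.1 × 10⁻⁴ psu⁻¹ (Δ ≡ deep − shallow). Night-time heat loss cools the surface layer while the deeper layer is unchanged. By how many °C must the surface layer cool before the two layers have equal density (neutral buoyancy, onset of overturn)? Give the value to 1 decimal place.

16.1 °C

Neutral buoyancy requires Δρ = 0, i.e. −α(T_deep − T_surf′) + β(S_deep − S_surf) = 0.
T_surf′ = T_deep − (β/α)·ΔS = 20.6 − (7.1 × 10⁻⁴/1.2 × 10⁻⁴)·(+2.80) = 4.033 °C.
Cooling required: 20.1 − (4.033) = 16.067 °C.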